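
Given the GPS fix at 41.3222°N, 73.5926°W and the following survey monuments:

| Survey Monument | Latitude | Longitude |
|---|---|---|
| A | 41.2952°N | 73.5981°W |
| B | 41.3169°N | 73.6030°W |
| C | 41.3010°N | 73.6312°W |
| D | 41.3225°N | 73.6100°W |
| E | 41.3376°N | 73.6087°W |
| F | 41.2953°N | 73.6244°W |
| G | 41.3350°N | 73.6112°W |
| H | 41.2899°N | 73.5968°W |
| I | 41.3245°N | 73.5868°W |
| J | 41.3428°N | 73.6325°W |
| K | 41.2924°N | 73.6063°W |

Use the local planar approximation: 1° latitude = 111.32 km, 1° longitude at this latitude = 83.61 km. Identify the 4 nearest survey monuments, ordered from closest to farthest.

Distances from 41.3222°N, 73.5926°W:
A: 3.0406 km
B: 1.0508 km
C: 3.9982 km
D: 1.4552 km
E: 2.1797 km
F: 4.0045 km
G: 2.1092 km
H: 3.6127 km
I: 0.5484 km
J: 4.0482 km
K: 3.5095 km
Sorted: I (0.5484 km) < B (1.0508 km) < D (1.4552 km) < G (2.1092 km) < E (2.1797 km) < A (3.0406 km) < …

I, B, D, G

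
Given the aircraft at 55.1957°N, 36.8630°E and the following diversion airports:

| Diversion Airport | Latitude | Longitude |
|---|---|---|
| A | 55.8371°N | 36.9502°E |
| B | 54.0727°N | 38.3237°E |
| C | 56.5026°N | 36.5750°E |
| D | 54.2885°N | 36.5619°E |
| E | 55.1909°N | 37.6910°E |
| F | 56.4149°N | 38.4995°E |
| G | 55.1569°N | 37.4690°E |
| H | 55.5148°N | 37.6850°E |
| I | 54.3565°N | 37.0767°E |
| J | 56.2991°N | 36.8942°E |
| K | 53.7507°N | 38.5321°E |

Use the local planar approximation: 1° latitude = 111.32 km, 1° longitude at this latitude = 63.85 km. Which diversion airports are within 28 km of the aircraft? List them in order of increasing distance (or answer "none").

Distances from 55.1957°N, 36.8630°E:
A: √((0.6414·111.32)² + (0.0872·63.85)²) = √(5098.052535 + 30.999506) = 71.6174 km
B: √((-1.1230·111.32)² + (1.4607·63.85)²) = √(15628.090153 + 8698.489864) = 155.9698 km
C: √((1.3069·111.32)² + (-0.2880·63.85)²) = √(21165.625681 + 338.147965) = 146.6417 km
D: √((-0.9072·111.32)² + (-0.3011·63.85)²) = √(10198.879918 + 369.609661) = 102.8032 km
E: √((-0.0048·111.32)² + (0.8280·63.85)²) = √(0.285515 + 2795.004277) = 52.8705 km
F: √((1.2192·111.32)² + (1.6365·63.85)²) = √(18420.283217 + 10918.269815) = 171.2850 km
G: √((-0.0388·111.32)² + (0.6060·63.85)²) = √(18.655627 + 1497.155988) = 38.9334 km
H: √((0.3191·111.32)² + (0.8220·63.85)²) = √(1261.827545 + 2754.643734) = 63.3756 km
I: √((-0.8392·111.32)² + (0.2137·63.85)²) = √(8727.248569 + 186.179066) = 94.4110 km
J: √((1.1034·111.32)² + (0.0312·63.85)²) = √(15087.328782 + 3.968542) = 122.8466 km
K: √((-1.4450·111.32)² + (1.6691·63.85)²) = √(25875.103135 + 11357.598644) = 192.9578 km
Threshold 28 km: none within range.

none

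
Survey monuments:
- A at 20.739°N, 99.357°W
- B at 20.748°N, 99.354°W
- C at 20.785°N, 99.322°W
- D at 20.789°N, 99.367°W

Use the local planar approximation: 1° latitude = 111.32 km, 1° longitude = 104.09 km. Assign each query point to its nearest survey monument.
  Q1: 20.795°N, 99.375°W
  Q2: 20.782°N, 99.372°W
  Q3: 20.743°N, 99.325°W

Q1→D; Q2→D; Q3→B

Q1 at 20.795°N, 99.375°W:
  A: √((-0.056·111.32)² + (0.018·104.09)²) = √(38.86176 + 3.51045) = 6.509 km
  B: √((-0.047·111.32)² + (0.021·104.09)²) = √(27.37424 + 4.77812) = 5.670 km
  C: √((-0.010·111.32)² + (0.053·104.09)²) = √(1.23921 + 30.43475) = 5.628 km
  D: √((-0.006·111.32)² + (0.008·104.09)²) = √(0.44612 + 0.69342) = 1.067 km
  → nearest: D (1.067 km)
Q2 at 20.782°N, 99.372°W:
  A: √((-0.043·111.32)² + (0.015·104.09)²) = √(22.91307 + 2.43781) = 5.035 km
  B: √((-0.034·111.32)² + (0.018·104.09)²) = √(14.32532 + 3.51045) = 4.223 km
  C: √((0.003·111.32)² + (0.050·104.09)²) = √(0.11153 + 27.08682) = 5.215 km
  D: √((0.007·111.32)² + (0.005·104.09)²) = √(0.60721 + 0.27087) = 0.937 km
  → nearest: D (0.937 km)
Q3 at 20.743°N, 99.325°W:
  A: √((-0.004·111.32)² + (-0.032·104.09)²) = √(0.19827 + 11.09476) = 3.361 km
  B: √((0.005·111.32)² + (-0.029·104.09)²) = √(0.30980 + 9.11201) = 3.069 km
  C: √((0.042·111.32)² + (0.003·104.09)²) = √(21.85974 + 0.09751) = 4.686 km
  D: √((0.046·111.32)² + (-0.042·104.09)²) = √(26.22177 + 19.11246) = 6.733 km
  → nearest: B (3.069 km)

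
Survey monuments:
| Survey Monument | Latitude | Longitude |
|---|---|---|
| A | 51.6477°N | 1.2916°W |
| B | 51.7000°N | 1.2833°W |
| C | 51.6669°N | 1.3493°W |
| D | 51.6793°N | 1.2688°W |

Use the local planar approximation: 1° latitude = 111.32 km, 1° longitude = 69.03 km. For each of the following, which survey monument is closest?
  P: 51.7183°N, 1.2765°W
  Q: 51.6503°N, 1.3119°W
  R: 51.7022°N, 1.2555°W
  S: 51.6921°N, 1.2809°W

P at 51.7183°N, 1.2765°W:
  A: 7.9280 km
  B: 2.0905 km
  C: 7.6154 km
  D: 4.3739 km
  → nearest: B (2.0905 km)
Q at 51.6503°N, 1.3119°W:
  A: 1.4309 km
  B: 5.8743 km
  C: 3.1749 km
  D: 4.3902 km
  → nearest: A (1.4309 km)
R at 51.7022°N, 1.2555°W:
  A: 6.5588 km
  B: 1.9346 km
  C: 7.5741 km
  D: 2.7095 km
  → nearest: B (1.9346 km)
S at 51.6921°N, 1.2809°W:
  A: 4.9975 km
  B: 0.8949 km
  C: 5.4921 km
  D: 1.6517 km
  → nearest: B (0.8949 km)

P→B; Q→A; R→B; S→B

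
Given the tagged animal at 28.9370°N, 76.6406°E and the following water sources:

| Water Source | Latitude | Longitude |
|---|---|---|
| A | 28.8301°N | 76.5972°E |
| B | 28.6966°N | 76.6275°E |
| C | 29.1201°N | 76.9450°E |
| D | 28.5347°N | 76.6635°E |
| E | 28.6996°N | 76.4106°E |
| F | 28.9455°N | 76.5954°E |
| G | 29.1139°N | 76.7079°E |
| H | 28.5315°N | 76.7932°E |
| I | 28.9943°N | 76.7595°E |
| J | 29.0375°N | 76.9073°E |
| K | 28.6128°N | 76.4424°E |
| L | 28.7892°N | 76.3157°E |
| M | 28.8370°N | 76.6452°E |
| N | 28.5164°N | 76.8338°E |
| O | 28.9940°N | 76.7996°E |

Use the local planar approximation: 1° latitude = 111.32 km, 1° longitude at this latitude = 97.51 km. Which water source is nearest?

F

Distances from 28.9370°N, 76.6406°E:
A: 12.6302 km
B: 26.7918 km
C: 36.0066 km
D: 44.8397 km
E: 34.6611 km
F: 4.5079 km
G: 20.7572 km
H: 47.5296 km
I: 13.2328 km
J: 28.3103 km
K: 40.9389 km
L: 35.6986 km
M: 11.1410 km
N: 50.4691 km
O: 16.7523 km
Minimum: F at 4.5079 km.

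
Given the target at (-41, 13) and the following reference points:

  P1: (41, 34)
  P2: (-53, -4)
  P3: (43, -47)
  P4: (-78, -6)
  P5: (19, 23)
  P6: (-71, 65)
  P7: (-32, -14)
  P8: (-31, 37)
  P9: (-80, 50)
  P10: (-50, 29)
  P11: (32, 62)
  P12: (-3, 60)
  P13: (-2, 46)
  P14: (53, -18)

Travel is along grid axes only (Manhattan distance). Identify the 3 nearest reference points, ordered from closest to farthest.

P10, P2, P8

Distances from (-41, 13):
P1: |82| + |21| = 82 + 21 = 103
P2: |-12| + |-17| = 12 + 17 = 29
P3: |84| + |-60| = 84 + 60 = 144
P4: |-37| + |-19| = 37 + 19 = 56
P5: |60| + |10| = 60 + 10 = 70
P6: |-30| + |52| = 30 + 52 = 82
P7: |9| + |-27| = 9 + 27 = 36
P8: |10| + |24| = 10 + 24 = 34
P9: |-39| + |37| = 39 + 37 = 76
P10: |-9| + |16| = 9 + 16 = 25
P11: |73| + |49| = 73 + 49 = 122
P12: |38| + |47| = 38 + 47 = 85
P13: |39| + |33| = 39 + 33 = 72
P14: |94| + |-31| = 94 + 31 = 125
Sorted: P10 (25) < P2 (29) < P8 (34) < P7 (36) < P4 (56) < …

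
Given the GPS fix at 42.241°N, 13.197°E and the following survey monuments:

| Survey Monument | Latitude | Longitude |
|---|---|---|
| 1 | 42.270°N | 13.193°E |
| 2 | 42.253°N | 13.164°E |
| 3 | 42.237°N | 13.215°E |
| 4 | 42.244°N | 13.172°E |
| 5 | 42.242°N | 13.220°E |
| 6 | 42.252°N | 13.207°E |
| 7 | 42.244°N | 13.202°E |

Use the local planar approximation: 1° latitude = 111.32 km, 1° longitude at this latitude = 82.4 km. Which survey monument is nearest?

Distances from 42.241°N, 13.197°E:
1: 3.245 km
2: 3.030 km
3: 1.549 km
4: 2.087 km
5: 1.898 km
6: 1.476 km
7: 0.530 km
Minimum: 7 at 0.530 km.

7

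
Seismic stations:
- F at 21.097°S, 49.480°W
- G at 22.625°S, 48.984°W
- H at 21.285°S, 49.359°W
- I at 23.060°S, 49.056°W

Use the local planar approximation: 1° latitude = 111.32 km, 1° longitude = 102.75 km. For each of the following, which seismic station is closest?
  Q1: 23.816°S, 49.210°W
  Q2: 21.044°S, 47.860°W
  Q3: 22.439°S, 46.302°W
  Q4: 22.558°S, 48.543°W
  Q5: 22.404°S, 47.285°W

Q1 at 23.816°S, 49.210°W:
  F: √((2.719·111.32)² + (-0.270·102.75)²) = √(91614.62547 + 769.64631) = 303.948 km
  G: √((1.191·111.32)² + (0.226·102.75)²) = √(17578.01854 + 539.23806) = 134.600 km
  H: √((2.531·111.32)² + (-0.149·102.75)²) = √(79383.58092 + 234.38845) = 282.167 km
  I: √((0.756·111.32)² + (0.154·102.75)²) = √(7082.55550 + 250.38315) = 85.633 km
  → nearest: I (85.633 km)
Q2 at 21.044°S, 47.860°W:
  F: √((-0.053·111.32)² + (-1.620·102.75)²) = √(34.80953 + 27707.26702) = 166.560 km
  G: √((-1.581·111.32)² + (-1.124·102.75)²) = √(30974.91585 + 13338.17108) = 210.507 km
  H: √((-0.241·111.32)² + (-1.499·102.75)²) = √(719.74802 + 23722.85350) = 156.341 km
  I: √((-2.016·111.32)² + (-1.196·102.75)²) = √(50364.83910 + 15101.70632) = 255.864 km
  → nearest: H (156.341 km)
Q3 at 22.439°S, 46.302°W:
  F: √((1.342·111.32)² + (-3.178·102.75)²) = √(22317.80235 + 106628.04506) = 359.090 km
  G: √((-0.186·111.32)² + (-2.682·102.75)²) = √(428.71856 + 75941.85620) = 276.352 km
  H: √((1.154·111.32)² + (-3.057·102.75)²) = √(16502.81431 + 98663.05040) = 339.361 km
  I: √((-0.621·111.32)² + (-2.754·102.75)²) = √(4778.91819 + 80074.00170) = 291.295 km
  → nearest: G (276.352 km)
Q4 at 22.558°S, 48.543°W:
  F: √((1.461·111.32)² + (-0.937·102.75)²) = √(26451.28819 + 9269.21259) = 188.999 km
  G: √((-0.067·111.32)² + (-0.441·102.75)²) = √(55.62833 + 2053.24531) = 45.922 km
  H: √((1.273·111.32)² + (-0.816·102.75)²) = √(20081.82613 + 7029.81634) = 164.656 km
  I: √((-0.502·111.32)² + (-0.513·102.75)²) = √(3122.86945 + 2778.42317) = 76.820 km
  → nearest: G (45.922 km)
Q5 at 22.404°S, 47.285°W:
  F: √((1.307·111.32)² + (-2.195·102.75)²) = √(21168.86486 + 50866.60006) = 268.394 km
  G: √((-0.221·111.32)² + (-1.699·102.75)²) = √(605.24463 + 30475.47047) = 176.297 km
  H: √((1.119·111.32)² + (-2.074·102.75)²) = √(15516.95742 + 45413.10171) = 246.840 km
  I: √((-0.656·111.32)² + (-1.771·102.75)²) = √(5332.78499 + 33113.17189) = 196.076 km
  → nearest: G (176.297 km)

Q1→I; Q2→H; Q3→G; Q4→G; Q5→G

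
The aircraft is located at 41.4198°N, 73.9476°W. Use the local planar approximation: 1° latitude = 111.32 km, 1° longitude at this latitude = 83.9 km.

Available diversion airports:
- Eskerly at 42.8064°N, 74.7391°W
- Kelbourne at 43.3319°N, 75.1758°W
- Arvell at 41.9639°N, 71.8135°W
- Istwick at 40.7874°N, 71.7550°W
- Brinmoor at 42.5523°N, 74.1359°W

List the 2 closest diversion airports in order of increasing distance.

Brinmoor, Eskerly

Distances from 41.4198°N, 73.9476°W:
Eskerly: √((1.3866·111.32)² + (-0.7915·83.9)²) = √(23825.871054 + 4409.869727) = 168.0349 km
Kelbourne: √((1.9121·111.32)² + (-1.2282·83.9)²) = √(45307.239105 + 10618.473994) = 236.4862 km
Arvell: √((0.5441·111.32)² + (2.1341·83.9)²) = √(3668.629442 + 32059.257020) = 189.0182 km
Istwick: √((-0.6324·111.32)² + (2.1926·83.9)²) = √(4955.986536 + 33840.965190) = 196.9694 km
Brinmoor: √((1.1325·111.32)² + (-0.1883·83.9)²) = √(15893.619686 + 249.588495) = 127.0559 km
Sorted: Brinmoor (127.0559 km) < Eskerly (168.0349 km) < Arvell (189.0182 km) < Istwick (196.9694 km) < …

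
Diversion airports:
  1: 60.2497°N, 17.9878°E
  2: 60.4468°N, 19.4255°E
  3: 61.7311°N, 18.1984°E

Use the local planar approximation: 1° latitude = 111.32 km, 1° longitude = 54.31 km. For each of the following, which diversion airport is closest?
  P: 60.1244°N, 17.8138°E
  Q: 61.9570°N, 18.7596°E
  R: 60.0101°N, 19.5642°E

P→1; Q→3; R→2

P at 60.1244°N, 17.8138°E:
  1: √((0.1253·111.32)² + (0.1740·54.31)²) = √(194.557751 + 89.301366) = 16.8481 km
  2: √((0.3224·111.32)² + (1.6117·54.31)²) = √(1288.061091 + 7661.750713) = 94.6034 km
  3: √((1.6067·111.32)² + (0.3846·54.31)²) = √(31990.128360 + 436.292920) = 180.0734 km
  → nearest: 1 (16.8481 km)
Q at 61.9570°N, 18.7596°E:
  1: √((-1.7073·111.32)² + (-0.7718·54.31)²) = √(36121.524888 + 1756.989451) = 194.6240 km
  2: √((-1.5102·111.32)² + (0.6659·54.31)²) = √(28262.809236 + 1307.909323) = 171.9614 km
  3: √((-0.2259·111.32)² + (-0.5612·54.31)²) = √(632.381064 + 928.955543) = 39.5138 km
  → nearest: 3 (39.5138 km)
R at 60.0101°N, 19.5642°E:
  1: √((0.2396·111.32)² + (-1.5764·54.31)²) = √(711.410094 + 7329.805625) = 89.6728 km
  2: √((0.4367·111.32)² + (-0.1387·54.31)²) = √(2363.266938 + 56.743031) = 49.1936 km
  3: √((1.7210·111.32)² + (-1.3658·54.31)²) = √(36703.555438 + 5502.167691) = 205.4403 km
  → nearest: 2 (49.1936 km)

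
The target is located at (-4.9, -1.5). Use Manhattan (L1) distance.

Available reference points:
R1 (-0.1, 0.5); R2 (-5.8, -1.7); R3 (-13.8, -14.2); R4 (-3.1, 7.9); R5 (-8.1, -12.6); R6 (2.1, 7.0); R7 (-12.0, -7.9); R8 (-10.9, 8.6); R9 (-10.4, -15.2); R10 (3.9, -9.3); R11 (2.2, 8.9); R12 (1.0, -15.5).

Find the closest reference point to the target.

Distances from (-4.9, -1.5):
R1: 6.8
R2: 1.1
R3: 21.6
R4: 11.2
R5: 14.3
R6: 15.5
R7: 13.5
R8: 16.1
R9: 19.2
R10: 16.6
R11: 17.5
R12: 19.9
Minimum: R2 at 1.1.

R2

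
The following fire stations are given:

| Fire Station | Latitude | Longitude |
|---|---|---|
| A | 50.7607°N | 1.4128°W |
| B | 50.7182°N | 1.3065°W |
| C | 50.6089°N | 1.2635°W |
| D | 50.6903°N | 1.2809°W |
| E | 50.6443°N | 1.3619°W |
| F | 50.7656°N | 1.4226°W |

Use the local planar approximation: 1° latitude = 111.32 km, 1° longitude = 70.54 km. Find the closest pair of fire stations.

Pairwise distances:
A–B: 8.8662 km
A–C: 19.9116 km
A–D: 12.1650 km
A–E: 13.4459 km
A–F: 0.8806 km
B–C: 12.5397 km
B–D: 3.5927 km
B–E: 9.1076 km
B–F: 9.7423 km
C–D: 9.1442 km
C–E: 7.9818 km
C–F: 20.7423 km
D–E: 7.6726 km
D–F: 13.0451 km
E–F: 14.1657 km
Closest pair: A–F at 0.8806 km.

A and F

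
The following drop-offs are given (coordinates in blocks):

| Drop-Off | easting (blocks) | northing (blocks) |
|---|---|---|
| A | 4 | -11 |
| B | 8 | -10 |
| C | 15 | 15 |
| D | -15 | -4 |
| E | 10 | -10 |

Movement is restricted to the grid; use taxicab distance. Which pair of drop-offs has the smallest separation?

Pairwise distances:
A–B: 5 blocks
A–C: 37 blocks
A–D: 26 blocks
A–E: 7 blocks
B–C: 32 blocks
B–D: 29 blocks
B–E: 2 blocks
C–D: 49 blocks
C–E: 30 blocks
D–E: 31 blocks
Closest pair: B–E at 2 blocks.

B and E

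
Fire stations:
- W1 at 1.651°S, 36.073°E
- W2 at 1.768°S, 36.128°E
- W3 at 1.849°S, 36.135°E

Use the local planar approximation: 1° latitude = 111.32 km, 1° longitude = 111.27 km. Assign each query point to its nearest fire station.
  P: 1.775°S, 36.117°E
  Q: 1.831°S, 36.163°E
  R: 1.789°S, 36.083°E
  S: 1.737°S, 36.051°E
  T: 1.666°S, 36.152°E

P→W2; Q→W3; R→W2; S→W2; T→W1

P at 1.775°S, 36.117°E:
  W1: √((0.124·111.32)² + (-0.044·111.27)²) = √(190.54158 + 23.96964) = 14.646 km
  W2: √((0.007·111.32)² + (0.011·111.27)²) = √(0.60721 + 1.49810) = 1.451 km
  W3: √((-0.074·111.32)² + (0.018·111.27)²) = √(67.85937 + 4.01145) = 8.478 km
  → nearest: W2 (1.451 km)
Q at 1.831°S, 36.163°E:
  W1: √((0.180·111.32)² + (-0.090·111.27)²) = √(401.50541 + 100.28620) = 22.401 km
  W2: √((0.063·111.32)² + (-0.035·111.27)²) = √(49.18441 + 15.16674) = 8.022 km
  W3: √((-0.018·111.32)² + (-0.028·111.27)²) = √(4.01505 + 9.70671) = 3.704 km
  → nearest: W3 (3.704 km)
R at 1.789°S, 36.083°E:
  W1: √((0.138·111.32)² + (-0.010·111.27)²) = √(235.99596 + 1.23810) = 15.402 km
  W2: √((0.021·111.32)² + (0.045·111.27)²) = √(5.46493 + 25.07155) = 5.526 km
  W3: √((-0.060·111.32)² + (0.052·111.27)²) = √(44.61171 + 33.47826) = 8.837 km
  → nearest: W2 (5.526 km)
S at 1.737°S, 36.051°E:
  W1: √((0.086·111.32)² + (0.022·111.27)²) = √(91.65229 + 5.99241) = 9.882 km
  W2: √((-0.031·111.32)² + (0.077·111.27)²) = √(11.90885 + 73.40703) = 9.237 km
  W3: √((-0.112·111.32)² + (0.084·111.27)²) = √(155.44703 + 87.36043) = 15.582 km
  → nearest: W2 (9.237 km)
T at 1.666°S, 36.152°E:
  W1: √((0.015·111.32)² + (-0.079·111.27)²) = √(2.78823 + 77.26990) = 8.948 km
  W2: √((-0.102·111.32)² + (-0.024·111.27)²) = √(128.92785 + 7.13146) = 11.664 km
  W3: √((-0.183·111.32)² + (-0.017·111.27)²) = √(415.00046 + 3.57811) = 20.459 km
  → nearest: W1 (8.948 km)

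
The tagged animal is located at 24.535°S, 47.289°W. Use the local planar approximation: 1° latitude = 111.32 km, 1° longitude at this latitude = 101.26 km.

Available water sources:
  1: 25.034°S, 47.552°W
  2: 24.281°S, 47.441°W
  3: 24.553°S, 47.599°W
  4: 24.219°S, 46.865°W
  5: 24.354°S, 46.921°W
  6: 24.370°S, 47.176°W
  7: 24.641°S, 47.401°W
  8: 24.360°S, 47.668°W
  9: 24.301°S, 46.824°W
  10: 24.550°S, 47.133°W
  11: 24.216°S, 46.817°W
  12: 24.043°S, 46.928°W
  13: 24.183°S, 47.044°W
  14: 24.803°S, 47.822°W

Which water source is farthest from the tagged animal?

12

Distances from 24.535°S, 47.289°W:
1: √((-0.499·111.32)² + (-0.263·101.26)²) = √(3085.65585 + 709.23040) = 61.603 km
2: √((0.254·111.32)² + (-0.152·101.26)²) = √(799.49146 + 236.89889) = 32.193 km
3: √((-0.018·111.32)² + (-0.310·101.26)²) = √(4.01505 + 985.36977) = 31.454 km
4: √((0.316·111.32)² + (0.424·101.26)²) = √(1237.42977 + 1843.34896) = 55.505 km
5: √((0.181·111.32)² + (0.368·101.26)²) = √(405.97898 + 1388.58185) = 42.362 km
6: √((0.165·111.32)² + (0.113·101.26)²) = √(337.37608 + 130.92806) = 21.640 km
7: √((-0.106·111.32)² + (-0.112·101.26)²) = √(139.23811 + 128.62100) = 16.366 km
8: √((0.175·111.32)² + (-0.379·101.26)²) = √(379.50936 + 1472.83558) = 43.039 km
9: √((0.234·111.32)² + (0.465·101.26)²) = √(678.54415 + 2217.08198) = 53.811 km
10: √((-0.015·111.32)² + (0.156·101.26)²) = √(2.78823 + 249.53131) = 15.885 km
11: √((0.319·111.32)² + (0.472·101.26)²) = √(1261.03680 + 2284.33526) = 59.543 km
12: √((0.492·111.32)² + (0.361·101.26)²) = √(2999.69156 + 1336.25779) = 65.848 km
13: √((0.352·111.32)² + (0.245·101.26)²) = √(1535.43601 + 615.47160) = 46.378 km
14: √((-0.268·111.32)² + (-0.533·101.26)²) = √(890.05324 + 2912.93145) = 61.668 km
Maximum: 12 at 65.848 km.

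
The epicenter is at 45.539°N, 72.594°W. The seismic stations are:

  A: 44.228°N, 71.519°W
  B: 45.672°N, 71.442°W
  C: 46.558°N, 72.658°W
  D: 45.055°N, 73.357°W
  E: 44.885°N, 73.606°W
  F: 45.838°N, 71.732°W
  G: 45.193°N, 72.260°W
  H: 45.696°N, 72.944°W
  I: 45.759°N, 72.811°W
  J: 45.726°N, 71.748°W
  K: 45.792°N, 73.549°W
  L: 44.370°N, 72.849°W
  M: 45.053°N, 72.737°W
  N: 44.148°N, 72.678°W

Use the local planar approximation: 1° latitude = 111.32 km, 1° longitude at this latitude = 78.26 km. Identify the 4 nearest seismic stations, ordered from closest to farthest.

I, H, G, M

Distances from 45.539°N, 72.594°W:
A: 168.453 km
B: 91.363 km
C: 113.546 km
D: 80.427 km
E: 107.577 km
F: 75.225 km
G: 46.549 km
H: 32.492 km
I: 29.802 km
J: 69.403 km
K: 79.869 km
L: 131.654 km
M: 55.247 km
N: 154.986 km
Sorted: I (29.802 km) < H (32.492 km) < G (46.549 km) < M (55.247 km) < J (69.403 km) < F (75.225 km) < …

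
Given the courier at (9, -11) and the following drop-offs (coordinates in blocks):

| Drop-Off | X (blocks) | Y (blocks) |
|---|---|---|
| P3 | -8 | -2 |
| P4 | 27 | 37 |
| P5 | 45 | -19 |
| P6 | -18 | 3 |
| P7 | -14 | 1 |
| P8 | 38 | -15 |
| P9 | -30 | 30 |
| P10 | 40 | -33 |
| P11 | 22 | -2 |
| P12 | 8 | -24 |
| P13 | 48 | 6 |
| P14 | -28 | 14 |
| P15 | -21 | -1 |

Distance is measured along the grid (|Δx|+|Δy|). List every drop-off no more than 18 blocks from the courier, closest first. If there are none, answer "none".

P12

Distances from (9, -11):
P3: |-17| + |9| = 17 + 9 = 26 blocks
P4: |18| + |48| = 18 + 48 = 66 blocks
P5: |36| + |-8| = 36 + 8 = 44 blocks
P6: |-27| + |14| = 27 + 14 = 41 blocks
P7: |-23| + |12| = 23 + 12 = 35 blocks
P8: |29| + |-4| = 29 + 4 = 33 blocks
P9: |-39| + |41| = 39 + 41 = 80 blocks
P10: |31| + |-22| = 31 + 22 = 53 blocks
P11: |13| + |9| = 13 + 9 = 22 blocks
P12: |-1| + |-13| = 1 + 13 = 14 blocks
P13: |39| + |17| = 39 + 17 = 56 blocks
P14: |-37| + |25| = 37 + 25 = 62 blocks
P15: |-30| + |10| = 30 + 10 = 40 blocks
Threshold 18 blocks: P12 (14 blocks) is within range.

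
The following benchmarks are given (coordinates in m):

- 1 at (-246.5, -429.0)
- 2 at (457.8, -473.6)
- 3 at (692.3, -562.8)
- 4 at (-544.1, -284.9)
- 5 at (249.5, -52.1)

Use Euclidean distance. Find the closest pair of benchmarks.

2 and 3

Pairwise distances:
1–2: 705.7 m
1–3: 948.3 m
1–4: 330.7 m
1–5: 623.0 m
2–3: 250.9 m
2–4: 1019.5 m
2–5: 470.2 m
3–4: 1267.2 m
3–5: 675.9 m
4–5: 827.0 m
Closest pair: 2–3 at 250.9 m.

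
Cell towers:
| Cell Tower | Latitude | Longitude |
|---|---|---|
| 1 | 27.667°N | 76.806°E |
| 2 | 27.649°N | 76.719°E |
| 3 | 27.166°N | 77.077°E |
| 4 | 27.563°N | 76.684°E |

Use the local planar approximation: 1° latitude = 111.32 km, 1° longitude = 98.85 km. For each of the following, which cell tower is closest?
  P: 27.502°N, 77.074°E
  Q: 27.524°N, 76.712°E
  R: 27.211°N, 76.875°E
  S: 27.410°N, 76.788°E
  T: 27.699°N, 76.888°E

P→1; Q→4; R→3; S→4; T→1

P at 27.502°N, 77.074°E:
  1: 32.236 km
  2: 38.720 km
  3: 37.405 km
  4: 39.145 km
  → nearest: 1 (32.236 km)
Q at 27.524°N, 76.712°E:
  1: 18.432 km
  2: 13.932 km
  3: 53.759 km
  4: 5.149 km
  → nearest: 4 (5.149 km)
R at 27.211°N, 76.875°E:
  1: 51.218 km
  2: 51.139 km
  3: 20.586 km
  4: 43.496 km
  → nearest: 3 (20.586 km)
S at 27.410°N, 76.788°E:
  1: 28.665 km
  2: 27.466 km
  3: 39.419 km
  4: 19.894 km
  → nearest: 4 (19.894 km)
T at 27.699°N, 76.888°E:
  1: 8.854 km
  2: 17.608 km
  3: 62.205 km
  4: 25.216 km
  → nearest: 1 (8.854 km)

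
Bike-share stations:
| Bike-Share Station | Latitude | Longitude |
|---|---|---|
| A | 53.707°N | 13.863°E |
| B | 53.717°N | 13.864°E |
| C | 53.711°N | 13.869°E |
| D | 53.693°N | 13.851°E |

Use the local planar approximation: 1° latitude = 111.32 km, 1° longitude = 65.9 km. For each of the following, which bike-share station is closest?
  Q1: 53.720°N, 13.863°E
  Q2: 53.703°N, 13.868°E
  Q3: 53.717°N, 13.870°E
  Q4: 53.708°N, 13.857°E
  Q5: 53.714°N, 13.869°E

Q1 at 53.720°N, 13.863°E:
  A: 1.447 km
  B: 0.340 km
  C: 1.077 km
  D: 3.108 km
  → nearest: B (0.340 km)
Q2 at 53.703°N, 13.868°E:
  A: 0.554 km
  B: 1.581 km
  C: 0.893 km
  D: 1.579 km
  → nearest: A (0.554 km)
Q3 at 53.717°N, 13.870°E:
  A: 1.205 km
  B: 0.395 km
  C: 0.671 km
  D: 2.951 km
  → nearest: B (0.395 km)
Q4 at 53.708°N, 13.857°E:
  A: 0.411 km
  B: 1.103 km
  C: 0.858 km
  D: 1.716 km
  → nearest: A (0.411 km)
Q5 at 53.714°N, 13.869°E:
  A: 0.874 km
  B: 0.469 km
  C: 0.334 km
  D: 2.621 km
  → nearest: C (0.334 km)

Q1→B; Q2→A; Q3→B; Q4→A; Q5→C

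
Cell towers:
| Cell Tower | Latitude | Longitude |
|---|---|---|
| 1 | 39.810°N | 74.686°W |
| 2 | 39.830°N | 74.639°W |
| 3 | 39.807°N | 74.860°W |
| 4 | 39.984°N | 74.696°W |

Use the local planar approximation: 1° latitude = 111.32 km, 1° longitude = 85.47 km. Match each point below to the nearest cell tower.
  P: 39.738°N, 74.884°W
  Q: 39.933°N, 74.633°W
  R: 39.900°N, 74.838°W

P→3; Q→4; R→3

P at 39.738°N, 74.884°W:
  1: 18.725 km
  2: 23.310 km
  3: 7.950 km
  4: 31.751 km
  → nearest: 3 (7.950 km)
Q at 39.933°N, 74.633°W:
  1: 14.422 km
  2: 11.477 km
  3: 23.941 km
  4: 7.825 km
  → nearest: 4 (7.825 km)
R at 39.900°N, 74.838°W:
  1: 16.406 km
  2: 18.709 km
  3: 10.522 km
  4: 15.321 km
  → nearest: 3 (10.522 km)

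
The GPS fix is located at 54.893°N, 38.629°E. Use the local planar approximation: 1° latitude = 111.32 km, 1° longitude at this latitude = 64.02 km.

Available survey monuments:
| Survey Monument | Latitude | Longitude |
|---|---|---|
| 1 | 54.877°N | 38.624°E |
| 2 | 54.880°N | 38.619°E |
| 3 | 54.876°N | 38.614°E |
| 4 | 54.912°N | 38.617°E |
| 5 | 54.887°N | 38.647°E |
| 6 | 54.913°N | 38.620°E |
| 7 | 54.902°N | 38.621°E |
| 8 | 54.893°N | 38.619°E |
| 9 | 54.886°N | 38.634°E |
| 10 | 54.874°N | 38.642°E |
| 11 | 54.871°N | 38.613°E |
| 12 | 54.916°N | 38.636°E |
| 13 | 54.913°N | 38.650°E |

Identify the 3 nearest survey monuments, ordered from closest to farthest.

Distances from 54.893°N, 38.629°E:
1: 1.810 km
2: 1.582 km
3: 2.122 km
4: 2.250 km
5: 1.332 km
6: 2.300 km
7: 1.125 km
8: 0.640 km
9: 0.842 km
10: 2.273 km
11: 2.655 km
12: 2.599 km
13: 2.601 km
Sorted: 8 (0.640 km) < 9 (0.842 km) < 7 (1.125 km) < 5 (1.332 km) < 2 (1.582 km) < …

8, 9, 7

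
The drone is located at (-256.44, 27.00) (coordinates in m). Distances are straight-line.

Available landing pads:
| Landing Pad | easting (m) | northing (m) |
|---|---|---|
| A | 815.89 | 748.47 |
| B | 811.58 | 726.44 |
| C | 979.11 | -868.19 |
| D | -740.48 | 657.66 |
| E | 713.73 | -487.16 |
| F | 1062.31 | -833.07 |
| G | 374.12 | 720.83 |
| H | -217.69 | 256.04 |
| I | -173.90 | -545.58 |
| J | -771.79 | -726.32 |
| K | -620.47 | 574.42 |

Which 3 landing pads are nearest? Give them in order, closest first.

Distances from (-256.44, 27.00):
A: 1292.44 m
B: 1276.67 m
C: 1525.76 m
D: 795.00 m
E: 1097.99 m
F: 1574.43 m
G: 937.55 m
H: 232.29 m
I: 578.50 m
J: 912.73 m
K: 657.41 m
Sorted: H (232.29 m) < I (578.50 m) < K (657.41 m) < D (795.00 m) < J (912.73 m) < …

H, I, K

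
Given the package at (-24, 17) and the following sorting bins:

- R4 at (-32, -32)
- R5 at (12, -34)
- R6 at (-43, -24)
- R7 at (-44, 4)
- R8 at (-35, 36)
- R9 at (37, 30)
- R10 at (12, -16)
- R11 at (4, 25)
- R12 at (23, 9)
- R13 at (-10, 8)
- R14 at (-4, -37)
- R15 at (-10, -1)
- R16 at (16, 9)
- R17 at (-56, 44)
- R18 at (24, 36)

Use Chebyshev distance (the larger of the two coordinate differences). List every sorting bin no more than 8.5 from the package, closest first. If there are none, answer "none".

none

Distances from (-24, 17):
R4: 49
R5: 51
R6: 41
R7: 20
R8: 19
R9: 61
R10: 36
R11: 28
R12: 47
R13: 14
R14: 54
R15: 18
R16: 40
R17: 32
R18: 48
Threshold 8.5: none within range.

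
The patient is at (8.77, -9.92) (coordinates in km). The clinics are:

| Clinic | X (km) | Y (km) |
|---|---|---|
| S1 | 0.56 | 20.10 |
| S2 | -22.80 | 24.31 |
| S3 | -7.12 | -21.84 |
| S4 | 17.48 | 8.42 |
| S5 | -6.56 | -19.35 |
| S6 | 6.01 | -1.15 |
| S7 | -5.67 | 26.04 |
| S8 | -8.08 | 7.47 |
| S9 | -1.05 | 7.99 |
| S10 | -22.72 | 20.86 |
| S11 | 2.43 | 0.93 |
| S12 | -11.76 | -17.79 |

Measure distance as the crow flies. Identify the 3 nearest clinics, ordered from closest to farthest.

S6, S11, S5

Distances from (8.77, -9.92):
S1: 31.12 km
S2: 46.57 km
S3: 19.86 km
S4: 20.30 km
S5: 18.00 km
S6: 9.19 km
S7: 38.75 km
S8: 24.21 km
S9: 20.43 km
S10: 44.03 km
S11: 12.57 km
S12: 21.99 km
Sorted: S6 (9.19 km) < S11 (12.57 km) < S5 (18.00 km) < S3 (19.86 km) < S4 (20.30 km) < …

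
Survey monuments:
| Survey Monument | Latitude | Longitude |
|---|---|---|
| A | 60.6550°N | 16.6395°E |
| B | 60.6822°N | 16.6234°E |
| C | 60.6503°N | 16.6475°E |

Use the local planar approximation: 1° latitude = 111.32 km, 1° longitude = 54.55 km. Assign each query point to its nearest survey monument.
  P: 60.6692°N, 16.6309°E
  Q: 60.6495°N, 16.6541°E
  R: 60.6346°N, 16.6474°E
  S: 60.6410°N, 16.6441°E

P→B; Q→C; R→C; S→C

P at 60.6692°N, 16.6309°E:
  A: 1.6489 km
  B: 1.5039 km
  C: 2.2905 km
  → nearest: B (1.5039 km)
Q at 60.6495°N, 16.6541°E:
  A: 1.0046 km
  B: 4.0069 km
  C: 0.3709 km
  → nearest: C (0.3709 km)
R at 60.6346°N, 16.6474°E:
  A: 2.3115 km
  B: 5.4582 km
  C: 1.7477 km
  → nearest: C (1.7477 km)
S at 60.6410°N, 16.6441°E:
  A: 1.5786 km
  B: 4.7233 km
  C: 1.0518 km
  → nearest: C (1.0518 km)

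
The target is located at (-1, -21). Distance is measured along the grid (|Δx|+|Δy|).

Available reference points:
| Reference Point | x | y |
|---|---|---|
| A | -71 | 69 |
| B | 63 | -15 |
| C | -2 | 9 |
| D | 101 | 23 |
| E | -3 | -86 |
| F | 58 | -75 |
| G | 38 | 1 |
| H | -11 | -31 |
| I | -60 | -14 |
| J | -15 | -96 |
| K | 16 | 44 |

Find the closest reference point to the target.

Distances from (-1, -21):
A: 160
B: 70
C: 31
D: 146
E: 67
F: 113
G: 61
H: 20
I: 66
J: 89
K: 82
Minimum: H at 20.

H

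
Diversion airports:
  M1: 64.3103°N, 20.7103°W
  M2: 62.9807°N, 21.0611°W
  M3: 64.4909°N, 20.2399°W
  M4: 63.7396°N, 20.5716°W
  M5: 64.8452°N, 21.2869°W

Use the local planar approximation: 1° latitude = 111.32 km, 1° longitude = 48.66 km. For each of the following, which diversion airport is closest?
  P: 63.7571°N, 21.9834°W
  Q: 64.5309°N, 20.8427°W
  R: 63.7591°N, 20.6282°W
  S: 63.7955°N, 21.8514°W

P→M4; Q→M1; R→M4; S→M4

P at 63.7571°N, 21.9834°W:
  M1: 87.3502 km
  M2: 97.3862 km
  M3: 117.7723 km
  M4: 68.7258 km
  M5: 125.7794 km
  → nearest: M4 (68.7258 km)
Q at 64.5309°N, 20.8427°W:
  M1: 25.3882 km
  M2: 172.8952 km
  M3: 29.6683 km
  M4: 89.0698 km
  M5: 41.1260 km
  → nearest: M1 (25.3882 km)
R at 63.7591°N, 20.6282°W:
  M1: 61.4895 km
  M2: 89.1752 km
  M3: 83.6265 km
  M4: 3.5068 km
  M5: 125.0811 km
  → nearest: M4 (3.5068 km)
S at 63.7955°N, 21.8514°W:
  M1: 79.7953 km
  M2: 98.5190 km
  M3: 110.1890 km
  M4: 62.5852 km
  M5: 120.0377 km
  → nearest: M4 (62.5852 km)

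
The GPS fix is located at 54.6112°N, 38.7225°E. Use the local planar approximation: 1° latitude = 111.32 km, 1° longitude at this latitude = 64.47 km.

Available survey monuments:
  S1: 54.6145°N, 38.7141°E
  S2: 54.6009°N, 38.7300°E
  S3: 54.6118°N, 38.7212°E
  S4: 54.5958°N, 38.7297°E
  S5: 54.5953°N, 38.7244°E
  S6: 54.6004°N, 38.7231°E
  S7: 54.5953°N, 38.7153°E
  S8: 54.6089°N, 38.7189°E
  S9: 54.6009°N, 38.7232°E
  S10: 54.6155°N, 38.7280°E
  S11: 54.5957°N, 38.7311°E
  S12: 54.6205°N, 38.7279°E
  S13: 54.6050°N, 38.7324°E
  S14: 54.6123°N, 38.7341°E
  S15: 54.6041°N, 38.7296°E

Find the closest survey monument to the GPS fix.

Distances from 54.6112°N, 38.7225°E:
S1: √((0.0033·111.32)² + (-0.0084·64.47)²) = √(0.134950 + 0.293274) = 0.6544 km
S2: √((-0.0103·111.32)² + (0.0075·64.47)²) = √(1.314682 + 0.233796) = 1.2444 km
S3: √((0.0006·111.32)² + (-0.0013·64.47)²) = √(0.004461 + 0.007024) = 0.1072 km
S4: √((-0.0154·111.32)² + (0.0072·64.47)²) = √(2.938920 + 0.215467) = 1.7761 km
S5: √((-0.0159·111.32)² + (0.0019·64.47)²) = √(3.132858 + 0.015005) = 1.7742 km
S6: √((-0.0108·111.32)² + (0.0006·64.47)²) = √(1.445419 + 0.001496) = 1.2029 km
S7: √((-0.0159·111.32)² + (-0.0072·64.47)²) = √(3.132858 + 0.215467) = 1.8298 km
S8: √((-0.0023·111.32)² + (-0.0036·64.47)²) = √(0.065554 + 0.053867) = 0.3456 km
S9: √((-0.0103·111.32)² + (0.0007·64.47)²) = √(1.314682 + 0.002037) = 1.1475 km
S10: √((0.0043·111.32)² + (0.0055·64.47)²) = √(0.229131 + 0.125731) = 0.5957 km
S11: √((-0.0155·111.32)² + (0.0086·64.47)²) = √(2.977212 + 0.307406) = 1.8124 km
S12: √((0.0093·111.32)² + (0.0054·64.47)²) = √(1.071796 + 0.121200) = 1.0922 km
S13: √((-0.0062·111.32)² + (0.0099·64.47)²) = √(0.476354 + 0.407367) = 0.9401 km
S14: √((0.0011·111.32)² + (0.0116·64.47)²) = √(0.014994 + 0.559283) = 0.7578 km
S15: √((-0.0071·111.32)² + (0.0071·64.47)²) = √(0.624688 + 0.209523) = 0.9134 km
Minimum: S3 at 0.1072 km.

S3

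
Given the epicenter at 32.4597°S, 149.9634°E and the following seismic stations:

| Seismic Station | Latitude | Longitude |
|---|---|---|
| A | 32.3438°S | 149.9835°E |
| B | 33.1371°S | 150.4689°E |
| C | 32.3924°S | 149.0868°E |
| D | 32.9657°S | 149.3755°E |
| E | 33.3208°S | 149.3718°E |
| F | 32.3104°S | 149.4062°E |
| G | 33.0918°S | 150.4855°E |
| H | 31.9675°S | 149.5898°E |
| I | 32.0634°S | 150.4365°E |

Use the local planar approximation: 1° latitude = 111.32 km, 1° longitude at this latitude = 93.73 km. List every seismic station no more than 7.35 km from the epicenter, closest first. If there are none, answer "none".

none

Distances from 32.4597°S, 149.9634°E:
A: √((0.1159·111.32)² + (0.0201·93.73)²) = √(166.461294 + 3.549354) = 13.0388 km
B: √((-0.6774·111.32)² + (0.5055·93.73)²) = √(5686.391801 + 2244.913202) = 89.0579 km
C: √((0.0673·111.32)² + (-0.8766·93.73)²) = √(56.127607 + 6750.876556) = 82.5046 km
D: √((-0.5060·111.32)² + (-0.5879·93.73)²) = √(3172.834572 + 3036.436158) = 78.7989 km
E: √((-0.8611·111.32)² + (-0.5916·93.73)²) = √(9188.689447 + 3074.776582) = 110.7405 km
F: √((0.1493·111.32)² + (-0.5572·93.73)²) = √(276.226926 + 2727.592261) = 54.8071 km
G: √((-0.6321·111.32)² + (0.5221·93.73)²) = √(4951.285577 + 2394.774475) = 85.7092 km
H: √((0.4922·111.32)² + (-0.3736·93.73)²) = √(3002.130827 + 1226.227267) = 65.0258 km
I: √((0.3963·111.32)² + (0.4731·93.73)²) = √(1946.231691 + 1966.360448) = 62.5507 km
Threshold 7.35 km: none within range.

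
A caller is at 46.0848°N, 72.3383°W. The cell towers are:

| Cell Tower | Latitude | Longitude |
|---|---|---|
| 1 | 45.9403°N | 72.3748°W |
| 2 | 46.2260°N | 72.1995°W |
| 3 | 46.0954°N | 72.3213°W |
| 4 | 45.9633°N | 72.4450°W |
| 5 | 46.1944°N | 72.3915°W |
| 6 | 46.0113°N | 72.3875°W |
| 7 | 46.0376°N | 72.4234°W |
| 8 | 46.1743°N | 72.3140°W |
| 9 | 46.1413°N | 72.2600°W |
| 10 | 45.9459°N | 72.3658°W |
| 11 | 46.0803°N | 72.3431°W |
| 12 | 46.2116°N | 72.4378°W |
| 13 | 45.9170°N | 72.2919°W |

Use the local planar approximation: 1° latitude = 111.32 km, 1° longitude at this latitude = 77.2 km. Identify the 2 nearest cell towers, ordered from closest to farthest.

11, 3

Distances from 46.0848°N, 72.3383°W:
1: √((-0.1445·111.32)² + (-0.0365·77.2)²) = √(258.751031 + 7.939997) = 16.3307 km
2: √((0.1412·111.32)² + (0.1388·77.2)²) = √(247.067596 + 114.818940) = 19.0233 km
3: √((0.0106·111.32)² + (0.0170·77.2)²) = √(1.392381 + 1.722394) = 1.7649 km
4: √((-0.1215·111.32)² + (-0.1067·77.2)²) = √(182.935904 + 67.852123) = 15.8363 km
5: √((0.1096·111.32)² + (-0.0532·77.2)²) = √(148.856397 + 16.867778) = 12.8734 km
6: √((-0.0735·111.32)² + (-0.0492·77.2)²) = √(66.945451 + 14.426627) = 9.0206 km
7: √((-0.0472·111.32)² + (-0.0851·77.2)²) = √(27.607711 + 43.161221) = 8.4124 km
8: √((0.0895·111.32)² + (0.0243·77.2)²) = √(99.264159 + 3.519226) = 10.1382 km
9: √((0.0565·111.32)² + (0.0783·77.2)²) = √(39.558817 + 36.539123) = 8.7234 km
10: √((-0.1389·111.32)² + (-0.0275·77.2)²) = √(239.084206 + 4.507129) = 15.6074 km
11: √((-0.0045·111.32)² + (-0.0048·77.2)²) = √(0.250941 + 0.137315) = 0.6231 km
12: √((0.1268·111.32)² + (-0.0995·77.2)²) = √(199.243840 + 59.003906) = 16.0701 km
13: √((-0.1678·111.32)² + (0.0464·77.2)²) = √(348.923571 + 12.831297) = 19.0199 km
Sorted: 11 (0.6231 km) < 3 (1.7649 km) < 7 (8.4124 km) < 9 (8.7234 km) < …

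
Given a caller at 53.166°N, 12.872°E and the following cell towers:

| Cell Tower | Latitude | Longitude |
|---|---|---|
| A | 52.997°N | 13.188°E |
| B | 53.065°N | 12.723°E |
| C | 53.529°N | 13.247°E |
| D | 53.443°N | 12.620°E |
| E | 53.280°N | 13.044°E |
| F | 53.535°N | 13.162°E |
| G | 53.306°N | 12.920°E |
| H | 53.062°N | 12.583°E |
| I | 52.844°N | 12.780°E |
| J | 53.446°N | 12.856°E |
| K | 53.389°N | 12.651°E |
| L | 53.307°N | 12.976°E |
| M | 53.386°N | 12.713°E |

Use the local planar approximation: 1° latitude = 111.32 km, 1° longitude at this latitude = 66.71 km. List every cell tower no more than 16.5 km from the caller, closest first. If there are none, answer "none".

Distances from 53.166°N, 12.872°E:
A: 28.254 km
B: 15.007 km
C: 47.526 km
D: 35.120 km
E: 17.109 km
F: 45.405 km
G: 15.910 km
H: 22.488 km
I: 36.367 km
J: 31.188 km
K: 28.872 km
L: 17.161 km
M: 26.689 km
Threshold 16.5 km: B (15.007 km), G (15.910 km) are within range.

B, G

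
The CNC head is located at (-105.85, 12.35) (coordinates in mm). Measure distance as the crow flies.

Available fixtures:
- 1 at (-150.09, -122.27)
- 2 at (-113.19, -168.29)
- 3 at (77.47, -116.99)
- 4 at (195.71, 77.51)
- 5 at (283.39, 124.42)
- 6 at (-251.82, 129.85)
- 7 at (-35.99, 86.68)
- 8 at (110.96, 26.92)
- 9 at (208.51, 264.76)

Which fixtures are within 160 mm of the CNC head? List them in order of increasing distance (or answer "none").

7, 1

Distances from (-105.85, 12.35):
1: √((-44.24)² + (-134.62)²) = √(1957.1776 + 18122.5444) = 141.70 mm
2: √((-7.34)² + (-180.64)²) = √(53.8756 + 32630.8096) = 180.79 mm
3: √((183.32)² + (-129.34)²) = √(33606.2224 + 16728.8356) = 224.35 mm
4: √((301.56)² + (65.16)²) = √(90938.4336 + 4245.8256) = 308.52 mm
5: √((389.24)² + (112.07)²) = √(151507.7776 + 12559.6849) = 405.05 mm
6: √((-145.97)² + (117.50)²) = √(21307.2409 + 13806.2500) = 187.39 mm
7: √((69.86)² + (74.33)²) = √(4880.4196 + 5524.9489) = 102.01 mm
8: √((216.81)² + (14.57)²) = √(47006.5761 + 212.2849) = 217.30 mm
9: √((314.36)² + (252.41)²) = √(98822.2096 + 63710.8081) = 403.15 mm
Threshold 160 mm: 7 (102.01 mm), 1 (141.70 mm) are within range.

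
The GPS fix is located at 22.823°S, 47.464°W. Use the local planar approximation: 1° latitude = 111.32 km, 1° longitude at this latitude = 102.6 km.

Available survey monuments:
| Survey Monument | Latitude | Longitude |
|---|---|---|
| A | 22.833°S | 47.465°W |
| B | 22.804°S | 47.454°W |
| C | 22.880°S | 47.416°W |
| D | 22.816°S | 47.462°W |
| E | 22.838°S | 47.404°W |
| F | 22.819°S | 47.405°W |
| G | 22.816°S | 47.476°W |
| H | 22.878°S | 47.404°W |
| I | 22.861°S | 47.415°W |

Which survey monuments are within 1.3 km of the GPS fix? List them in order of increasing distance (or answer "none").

Distances from 22.823°S, 47.464°W:
A: 1.118 km
B: 2.351 km
C: 8.032 km
D: 0.806 km
E: 6.378 km
F: 6.070 km
G: 1.457 km
H: 8.682 km
I: 6.570 km
Threshold 1.3 km: D (0.806 km), A (1.118 km) are within range.

D, A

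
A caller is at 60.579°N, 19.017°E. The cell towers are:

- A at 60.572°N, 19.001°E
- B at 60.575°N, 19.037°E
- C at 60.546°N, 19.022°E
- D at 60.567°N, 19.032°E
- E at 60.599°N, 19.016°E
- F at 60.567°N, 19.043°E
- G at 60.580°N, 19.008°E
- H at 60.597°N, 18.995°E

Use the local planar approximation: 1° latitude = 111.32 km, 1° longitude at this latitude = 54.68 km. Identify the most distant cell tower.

C

Distances from 60.579°N, 19.017°E:
A: √((-0.007·111.32)² + (-0.016·54.68)²) = √(0.60721 + 0.76542) = 1.172 km
B: √((-0.004·111.32)² + (0.020·54.68)²) = √(0.19827 + 1.19596) = 1.181 km
C: √((-0.033·111.32)² + (0.005·54.68)²) = √(13.49504 + 0.07475) = 3.684 km
D: √((-0.012·111.32)² + (0.015·54.68)²) = √(1.78447 + 0.67273) = 1.568 km
E: √((0.020·111.32)² + (-0.001·54.68)²) = √(4.95686 + 0.00299) = 2.227 km
F: √((-0.012·111.32)² + (0.026·54.68)²) = √(1.78447 + 2.02117) = 1.951 km
G: √((0.001·111.32)² + (-0.009·54.68)²) = √(0.01239 + 0.24218) = 0.505 km
H: √((0.018·111.32)² + (-0.022·54.68)²) = √(4.01505 + 1.44711) = 2.337 km
Maximum: C at 3.684 km.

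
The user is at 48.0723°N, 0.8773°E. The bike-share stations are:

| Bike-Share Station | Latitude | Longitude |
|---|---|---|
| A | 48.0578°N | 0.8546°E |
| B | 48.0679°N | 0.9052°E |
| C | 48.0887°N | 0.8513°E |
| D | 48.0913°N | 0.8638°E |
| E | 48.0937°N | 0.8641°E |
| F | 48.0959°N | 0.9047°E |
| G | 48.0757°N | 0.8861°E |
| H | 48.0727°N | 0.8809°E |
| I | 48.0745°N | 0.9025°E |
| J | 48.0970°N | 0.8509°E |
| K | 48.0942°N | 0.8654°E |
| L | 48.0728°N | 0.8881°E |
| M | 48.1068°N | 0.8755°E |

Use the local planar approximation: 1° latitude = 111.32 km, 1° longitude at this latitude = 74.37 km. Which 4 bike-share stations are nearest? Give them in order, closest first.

H, G, L, I

Distances from 48.0723°N, 0.8773°E:
A: √((-0.0145·111.32)² + (-0.0227·74.37)²) = √(2.605448 + 2.850016) = 2.3357 km
B: √((-0.0044·111.32)² + (0.0279·74.37)²) = √(0.239912 + 4.305305) = 2.1320 km
C: √((0.0164·111.32)² + (-0.0260·74.37)²) = √(3.332991 + 3.738886) = 2.6593 km
D: √((0.0190·111.32)² + (-0.0135·74.37)²) = √(4.473563 + 1.008006) = 2.3413 km
E: √((0.0214·111.32)² + (-0.0132·74.37)²) = √(5.675106 + 0.963703) = 2.5766 km
F: √((0.0236·111.32)² + (0.0274·74.37)²) = √(6.901928 + 4.152376) = 3.3248 km
G: √((0.0034·111.32)² + (0.0088·74.37)²) = √(0.143253 + 0.428313) = 0.7560 km
H: √((0.0004·111.32)² + (0.0036·74.37)²) = √(0.001983 + 0.071680) = 0.2714 km
I: √((0.0022·111.32)² + (0.0252·74.37)²) = √(0.059978 + 3.512341) = 1.8901 km
J: √((0.0247·111.32)² + (-0.0264·74.37)²) = √(7.560322 + 3.854814) = 3.3786 km
K: √((0.0219·111.32)² + (-0.0119·74.37)²) = √(5.943395 + 0.783230) = 2.5936 km
L: √((0.0005·111.32)² + (0.0108·74.37)²) = √(0.003098 + 0.645124) = 0.8051 km
M: √((0.0345·111.32)² + (-0.0018·74.37)²) = √(14.749747 + 0.017920) = 3.8429 km
Sorted: H (0.2714 km) < G (0.7560 km) < L (0.8051 km) < I (1.8901 km) < B (2.1320 km) < A (2.3357 km) < …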